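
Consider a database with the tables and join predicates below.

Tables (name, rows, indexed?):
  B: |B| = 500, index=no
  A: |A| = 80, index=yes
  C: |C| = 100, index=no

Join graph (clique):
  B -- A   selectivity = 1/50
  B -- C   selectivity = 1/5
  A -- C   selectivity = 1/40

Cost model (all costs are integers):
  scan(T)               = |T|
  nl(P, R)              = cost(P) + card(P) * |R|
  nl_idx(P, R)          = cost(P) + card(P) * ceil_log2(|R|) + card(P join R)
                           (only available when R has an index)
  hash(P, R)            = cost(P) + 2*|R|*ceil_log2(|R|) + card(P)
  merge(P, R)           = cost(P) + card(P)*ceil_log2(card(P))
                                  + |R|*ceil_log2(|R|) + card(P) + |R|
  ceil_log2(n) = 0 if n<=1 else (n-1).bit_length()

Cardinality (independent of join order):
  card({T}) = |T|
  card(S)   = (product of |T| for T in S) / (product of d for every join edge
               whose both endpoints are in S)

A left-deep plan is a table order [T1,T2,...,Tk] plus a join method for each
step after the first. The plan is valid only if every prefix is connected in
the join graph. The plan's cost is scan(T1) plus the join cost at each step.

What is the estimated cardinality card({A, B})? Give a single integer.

Tables in S: A(80), B(500)
Edges inside S: B-A(d=50)
numerator = 80 * 500 = 40000
denominator = 50 = 50
card(S) = 40000 / 50 = 800

800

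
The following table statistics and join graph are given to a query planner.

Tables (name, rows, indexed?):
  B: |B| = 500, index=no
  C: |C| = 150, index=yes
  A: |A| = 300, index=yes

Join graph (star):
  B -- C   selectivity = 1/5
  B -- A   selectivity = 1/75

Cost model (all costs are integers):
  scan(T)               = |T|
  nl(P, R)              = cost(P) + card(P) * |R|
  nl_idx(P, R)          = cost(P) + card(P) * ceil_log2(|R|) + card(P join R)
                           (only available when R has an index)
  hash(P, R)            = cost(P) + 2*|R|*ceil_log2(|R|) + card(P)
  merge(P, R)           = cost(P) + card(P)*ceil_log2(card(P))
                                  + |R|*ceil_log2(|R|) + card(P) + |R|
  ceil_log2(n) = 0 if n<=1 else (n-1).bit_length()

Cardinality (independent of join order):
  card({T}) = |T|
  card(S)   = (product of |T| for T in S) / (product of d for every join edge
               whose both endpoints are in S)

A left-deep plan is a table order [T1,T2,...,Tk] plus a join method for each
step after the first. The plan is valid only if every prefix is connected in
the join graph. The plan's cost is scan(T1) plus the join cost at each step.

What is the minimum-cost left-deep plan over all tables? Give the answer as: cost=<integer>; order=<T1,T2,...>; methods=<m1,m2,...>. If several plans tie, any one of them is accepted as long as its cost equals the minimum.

Selinger DP (subsets sized 1..n):
  {B}: scan cost=500, card=500
  {C}: scan cost=150, card=150
  {A}: scan cost=300, card=300
  {BC}: card=15000; try (C,hash)→3400, (B,merge)→6500, (C,merge)→6850, (B,hash)→9300, (C,nl_idx)→19500, (B,nl)→75150 …(+1); best=3400 via (C,hash)
  {AB}: card=2000; try (A,hash)→6400, (A,nl_idx)→7000, (B,merge)→8300, (A,merge)→8500, (B,hash)→9600, (B,nl)→150300 …(+1); best=6400 via (A,hash)
  {ABC}: card=60000; try (C,hash)→10800, (A,hash)→23800, (C,merge)→31750, (C,nl_idx)→82400, (A,nl_idx)→198400, (A,merge)→231400 …(+2); best=10800 via (C,hash)

cost=10800; order=B,A,C; methods=hash,hash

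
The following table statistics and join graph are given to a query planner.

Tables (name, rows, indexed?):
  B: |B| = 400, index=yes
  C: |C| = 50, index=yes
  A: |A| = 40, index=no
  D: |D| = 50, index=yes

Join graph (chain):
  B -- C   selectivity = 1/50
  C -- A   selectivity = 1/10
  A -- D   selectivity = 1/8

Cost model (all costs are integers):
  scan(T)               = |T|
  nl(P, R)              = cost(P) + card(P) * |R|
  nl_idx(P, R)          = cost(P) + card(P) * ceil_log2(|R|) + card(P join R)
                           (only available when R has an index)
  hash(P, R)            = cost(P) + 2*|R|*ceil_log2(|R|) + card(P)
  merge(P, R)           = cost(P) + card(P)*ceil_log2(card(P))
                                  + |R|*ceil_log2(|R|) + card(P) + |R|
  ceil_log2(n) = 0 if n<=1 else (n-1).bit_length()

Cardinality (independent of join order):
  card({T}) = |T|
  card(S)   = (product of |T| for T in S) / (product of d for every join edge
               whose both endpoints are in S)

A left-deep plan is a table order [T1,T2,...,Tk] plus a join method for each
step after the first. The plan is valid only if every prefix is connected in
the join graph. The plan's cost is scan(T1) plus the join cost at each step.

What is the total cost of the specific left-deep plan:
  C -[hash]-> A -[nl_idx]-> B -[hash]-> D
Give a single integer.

step 1: scan C: cost=50, card=50
step 2: join A via hash
    card(P join A) = 50*40/(10) = 200
    cost = 50 + 2*40*6 + 50 = 580
step 3: join B via nl_idx
    card(P join B) = 200*400/(50) = 1600
    cost = 580 + 200*9 + 1600 = 3980
step 4: join D via hash
    card(P join D) = 1600*50/(8) = 10000
    cost = 3980 + 2*50*6 + 1600 = 6180

6180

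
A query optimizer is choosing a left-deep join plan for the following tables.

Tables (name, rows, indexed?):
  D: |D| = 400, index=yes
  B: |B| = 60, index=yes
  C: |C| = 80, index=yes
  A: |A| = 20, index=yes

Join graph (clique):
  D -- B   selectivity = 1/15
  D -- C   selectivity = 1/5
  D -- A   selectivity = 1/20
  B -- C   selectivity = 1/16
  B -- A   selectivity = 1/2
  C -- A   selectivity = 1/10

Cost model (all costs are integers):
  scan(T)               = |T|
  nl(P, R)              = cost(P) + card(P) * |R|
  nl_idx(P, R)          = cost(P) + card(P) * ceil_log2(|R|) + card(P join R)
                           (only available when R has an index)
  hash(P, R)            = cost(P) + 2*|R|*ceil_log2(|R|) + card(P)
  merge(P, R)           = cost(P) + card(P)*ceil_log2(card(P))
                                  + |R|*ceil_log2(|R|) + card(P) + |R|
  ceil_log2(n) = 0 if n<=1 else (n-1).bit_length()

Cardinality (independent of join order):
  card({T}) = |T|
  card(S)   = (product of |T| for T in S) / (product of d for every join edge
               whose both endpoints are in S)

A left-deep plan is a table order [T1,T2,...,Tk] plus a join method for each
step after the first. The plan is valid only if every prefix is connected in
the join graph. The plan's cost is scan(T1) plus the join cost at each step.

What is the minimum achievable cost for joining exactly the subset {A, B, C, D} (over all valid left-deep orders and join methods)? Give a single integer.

Selinger DP over subsets of {A,B,C,D}:
  {D}: scan cost=400, card=400
  {B}: scan cost=60, card=60
  {C}: scan cost=80, card=80
  {A}: scan cost=20, card=20
  {BD}: card=1600; try (B,hash)→1520, (D,nl_idx)→2200, (B,nl_idx)→4400, (D,merge)→4480, (B,merge)→4820, (D,hash)→7320 …(+2); best=1520 via (B,hash)
  {CD}: card=6400; try (C,hash)→1920, (D,merge)→4720, (C,merge)→5040, (D,nl_idx)→7200, (D,hash)→7360, (C,nl_idx)→9600 …(+2); best=1920 via (C,hash)
  {AD}: card=400; try (D,nl_idx)→600, (A,hash)→1000, (A,nl_idx)→2800, (D,merge)→4140, (A,merge)→4520, (D,hash)→7240 …(+2); best=600 via (D,nl_idx)
  {BC}: card=300; try (C,nl_idx)→780, (B,nl_idx)→860, (B,hash)→880, (C,merge)→1120, (B,merge)→1140, (C,hash)→1240 …(+2); best=780 via (C,nl_idx)
  {AB}: card=600; try (A,hash)→320, (B,merge)→560, (A,merge)→600, (B,nl_idx)→740, (B,hash)→760, (A,nl_idx)→960 …(+2); best=320 via (A,hash)
  {AC}: card=160; try (C,nl_idx)→320, (A,hash)→360, (A,nl_idx)→640, (C,merge)→780, (A,merge)→840, (C,hash)→1160 …(+2); best=320 via (C,nl_idx)
  {BCD}: card=1600; try (C,hash)→4240, (D,nl_idx)→5080, (D,merge)→7780, (D,hash)→8280, (B,hash)→9040, (C,nl_idx)→14320 …(+6); best=4240 via (C,hash)
  {ABD}: card=800; try (B,hash)→1720, (A,hash)→3320, (B,nl_idx)→3800, (B,merge)→5020, (D,nl_idx)→6520, (D,hash)→8120 …(+6); best=1720 via (B,hash)
  {ACD}: card=640; try (C,hash)→2120, (D,nl_idx)→2400, (C,nl_idx)→4040, (C,merge)→5240, (D,merge)→5760, (D,hash)→7680 …(+6); best=2120 via (C,hash)
  {ABC}: card=300; try (B,hash)→1200, (A,hash)→1280, (B,nl_idx)→1580, (C,hash)→2040, (B,merge)→2180, (A,nl_idx)→2580 …(+6); best=1200 via (B,hash)
  {ABCD}: card=80; try (B,hash)→3480, (C,hash)→3640, (D,nl_idx)→3980, (B,nl_idx)→6040, (A,hash)→6040, (C,nl_idx)→7400 …(+10); best=3480 via (B,hash)

3480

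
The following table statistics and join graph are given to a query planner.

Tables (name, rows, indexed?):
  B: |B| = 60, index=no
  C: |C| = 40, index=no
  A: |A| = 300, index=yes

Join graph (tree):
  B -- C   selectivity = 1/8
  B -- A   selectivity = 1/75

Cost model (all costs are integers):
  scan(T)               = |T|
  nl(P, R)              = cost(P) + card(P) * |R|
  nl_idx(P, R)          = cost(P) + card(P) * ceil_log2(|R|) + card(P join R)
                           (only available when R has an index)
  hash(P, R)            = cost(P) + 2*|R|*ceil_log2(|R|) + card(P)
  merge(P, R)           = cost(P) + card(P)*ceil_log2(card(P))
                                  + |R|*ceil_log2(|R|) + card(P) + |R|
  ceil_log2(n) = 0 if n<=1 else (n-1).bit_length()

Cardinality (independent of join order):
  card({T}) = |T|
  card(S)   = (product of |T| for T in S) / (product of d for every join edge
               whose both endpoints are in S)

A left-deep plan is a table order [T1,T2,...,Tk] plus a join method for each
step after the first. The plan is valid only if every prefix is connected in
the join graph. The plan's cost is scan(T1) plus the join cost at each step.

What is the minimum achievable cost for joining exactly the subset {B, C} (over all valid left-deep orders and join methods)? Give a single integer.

600

Selinger DP over subsets of {B,C}:
  {B}: scan cost=60, card=60
  {C}: scan cost=40, card=40
  {BC}: card=300; try (C,hash)→600, (B,merge)→740, (C,merge)→760, (B,hash)→800, (B,nl)→2440, (C,nl)→2460; best=600 via (C,hash)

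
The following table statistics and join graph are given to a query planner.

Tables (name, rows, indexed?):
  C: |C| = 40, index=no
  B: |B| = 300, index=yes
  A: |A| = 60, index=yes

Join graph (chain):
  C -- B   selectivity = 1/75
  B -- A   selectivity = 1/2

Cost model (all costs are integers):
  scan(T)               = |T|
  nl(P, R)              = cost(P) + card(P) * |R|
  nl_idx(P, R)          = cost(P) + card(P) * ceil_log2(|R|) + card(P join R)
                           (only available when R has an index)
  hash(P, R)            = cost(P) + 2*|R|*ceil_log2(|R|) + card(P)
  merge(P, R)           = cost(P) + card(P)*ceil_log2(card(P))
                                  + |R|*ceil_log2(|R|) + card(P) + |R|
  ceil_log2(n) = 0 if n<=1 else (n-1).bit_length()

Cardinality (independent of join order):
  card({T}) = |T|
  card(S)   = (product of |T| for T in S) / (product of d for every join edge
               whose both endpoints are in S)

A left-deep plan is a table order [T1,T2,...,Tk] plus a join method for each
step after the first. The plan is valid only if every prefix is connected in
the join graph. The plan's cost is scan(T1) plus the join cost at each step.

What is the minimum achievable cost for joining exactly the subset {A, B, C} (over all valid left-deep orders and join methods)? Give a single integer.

Selinger DP over subsets of {A,B,C}:
  {C}: scan cost=40, card=40
  {B}: scan cost=300, card=300
  {A}: scan cost=60, card=60
  {BC}: card=160; try (B,nl_idx)→560, (C,hash)→1080, (B,merge)→3320, (C,merge)→3580, (B,hash)→5480, (B,nl)→12040 …(+1); best=560 via (B,nl_idx)
  {AB}: card=9000; try (A,hash)→1320, (B,merge)→3480, (A,merge)→3720, (B,hash)→5520, (B,nl_idx)→9600, (A,nl_idx)→11100 …(+2); best=1320 via (A,hash)
  {ABC}: card=4800; try (A,hash)→1440, (A,merge)→2420, (A,nl_idx)→6320, (A,nl)→10160, (C,hash)→10800, (C,merge)→136600 …(+1); best=1440 via (A,hash)

1440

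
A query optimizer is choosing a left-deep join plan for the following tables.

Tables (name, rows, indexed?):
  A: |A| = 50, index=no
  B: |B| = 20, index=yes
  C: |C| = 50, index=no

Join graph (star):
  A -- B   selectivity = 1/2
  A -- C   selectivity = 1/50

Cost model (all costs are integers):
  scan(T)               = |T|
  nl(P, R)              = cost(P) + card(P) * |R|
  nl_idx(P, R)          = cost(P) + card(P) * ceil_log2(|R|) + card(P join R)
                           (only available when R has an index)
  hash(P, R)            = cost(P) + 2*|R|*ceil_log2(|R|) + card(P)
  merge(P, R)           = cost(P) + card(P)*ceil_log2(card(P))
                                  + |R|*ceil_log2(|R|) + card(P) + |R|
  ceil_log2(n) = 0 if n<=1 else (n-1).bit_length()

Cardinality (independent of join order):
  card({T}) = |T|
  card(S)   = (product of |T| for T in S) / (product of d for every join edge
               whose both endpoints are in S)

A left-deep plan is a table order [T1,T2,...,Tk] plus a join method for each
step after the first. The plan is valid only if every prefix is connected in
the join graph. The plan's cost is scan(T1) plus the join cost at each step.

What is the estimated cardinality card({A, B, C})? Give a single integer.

500

Tables in S: A(50), B(20), C(50)
Edges inside S: A-B(d=2), A-C(d=50)
numerator = 50 * 20 * 50 = 50000
denominator = 2 * 50 = 100
card(S) = 50000 / 100 = 500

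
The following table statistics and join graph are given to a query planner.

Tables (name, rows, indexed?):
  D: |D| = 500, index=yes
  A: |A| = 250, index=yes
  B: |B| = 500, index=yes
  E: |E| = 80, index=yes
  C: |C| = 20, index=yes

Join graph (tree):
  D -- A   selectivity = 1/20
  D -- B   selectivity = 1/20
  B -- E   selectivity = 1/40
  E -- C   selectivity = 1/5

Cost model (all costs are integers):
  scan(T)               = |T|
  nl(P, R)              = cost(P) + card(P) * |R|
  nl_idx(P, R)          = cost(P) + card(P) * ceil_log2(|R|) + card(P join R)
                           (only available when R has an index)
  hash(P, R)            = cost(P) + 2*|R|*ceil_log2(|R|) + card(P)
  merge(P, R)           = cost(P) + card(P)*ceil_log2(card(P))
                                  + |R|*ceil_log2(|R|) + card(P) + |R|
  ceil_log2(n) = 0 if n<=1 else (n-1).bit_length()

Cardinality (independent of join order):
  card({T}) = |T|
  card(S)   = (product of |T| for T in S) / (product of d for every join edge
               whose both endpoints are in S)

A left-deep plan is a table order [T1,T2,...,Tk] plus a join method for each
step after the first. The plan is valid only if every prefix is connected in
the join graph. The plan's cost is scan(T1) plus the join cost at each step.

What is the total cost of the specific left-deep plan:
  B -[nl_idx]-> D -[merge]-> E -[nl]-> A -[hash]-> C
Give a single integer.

step 1: scan B: cost=500, card=500
step 2: join D via nl_idx
    card(P join D) = 500*500/(20) = 12500
    cost = 500 + 500*9 + 12500 = 17500
step 3: join E via merge
    card(P join E) = 12500*80/(40) = 25000
    cost = 17500 + 12500*14 + 80*7 + 12500 + 80 = 205640
step 4: join A via nl
    card(P join A) = 25000*250/(20) = 312500
    cost = 205640 + 25000*250 = 6455640
step 5: join C via hash
    card(P join C) = 312500*20/(5) = 1250000
    cost = 6455640 + 2*20*5 + 312500 = 6768340

6768340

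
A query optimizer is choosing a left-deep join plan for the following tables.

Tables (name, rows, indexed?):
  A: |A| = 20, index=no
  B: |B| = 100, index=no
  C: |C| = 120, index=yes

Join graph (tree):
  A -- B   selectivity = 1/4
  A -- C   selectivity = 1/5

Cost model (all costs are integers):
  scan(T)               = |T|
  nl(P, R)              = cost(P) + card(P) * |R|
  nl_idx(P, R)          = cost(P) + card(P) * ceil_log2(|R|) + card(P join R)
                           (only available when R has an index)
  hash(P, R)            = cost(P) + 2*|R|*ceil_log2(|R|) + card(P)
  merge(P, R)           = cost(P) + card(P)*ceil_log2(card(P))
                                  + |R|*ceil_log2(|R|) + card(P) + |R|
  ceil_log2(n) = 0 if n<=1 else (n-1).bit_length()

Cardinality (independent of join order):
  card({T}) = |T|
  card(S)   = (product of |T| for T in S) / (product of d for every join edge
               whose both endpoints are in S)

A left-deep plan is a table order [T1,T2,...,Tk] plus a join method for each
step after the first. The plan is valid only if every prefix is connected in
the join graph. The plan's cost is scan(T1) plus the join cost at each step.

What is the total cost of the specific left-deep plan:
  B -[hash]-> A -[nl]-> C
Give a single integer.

step 1: scan B: cost=100, card=100
step 2: join A via hash
    card(P join A) = 100*20/(4) = 500
    cost = 100 + 2*20*5 + 100 = 400
step 3: join C via nl
    card(P join C) = 500*120/(5) = 12000
    cost = 400 + 500*120 = 60400

60400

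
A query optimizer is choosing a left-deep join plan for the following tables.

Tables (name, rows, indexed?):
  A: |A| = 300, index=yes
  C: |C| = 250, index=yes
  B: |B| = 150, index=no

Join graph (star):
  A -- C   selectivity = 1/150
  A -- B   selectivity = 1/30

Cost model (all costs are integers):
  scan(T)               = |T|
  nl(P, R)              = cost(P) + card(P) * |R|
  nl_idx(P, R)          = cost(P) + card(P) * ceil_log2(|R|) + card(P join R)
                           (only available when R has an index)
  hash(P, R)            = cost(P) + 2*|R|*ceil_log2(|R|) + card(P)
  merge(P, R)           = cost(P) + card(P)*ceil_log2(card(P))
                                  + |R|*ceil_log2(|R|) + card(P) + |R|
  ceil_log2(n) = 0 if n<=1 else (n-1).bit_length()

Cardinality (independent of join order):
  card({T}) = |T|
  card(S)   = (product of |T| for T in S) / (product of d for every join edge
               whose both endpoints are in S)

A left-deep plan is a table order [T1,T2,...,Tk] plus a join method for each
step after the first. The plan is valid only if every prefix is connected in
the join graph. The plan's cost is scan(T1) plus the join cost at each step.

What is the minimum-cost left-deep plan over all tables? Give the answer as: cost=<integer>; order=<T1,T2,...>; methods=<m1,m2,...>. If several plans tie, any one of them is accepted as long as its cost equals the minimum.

Selinger DP (subsets sized 1..n):
  {A}: scan cost=300, card=300
  {C}: scan cost=250, card=250
  {B}: scan cost=150, card=150
  {AC}: card=500; try (A,nl_idx)→3000, (C,nl_idx)→3200, (C,hash)→4600, (A,merge)→5500, (C,merge)→5550, (A,hash)→5900 …(+2); best=3000 via (A,nl_idx)
  {AB}: card=1500; try (B,hash)→3000, (A,nl_idx)→3000, (A,merge)→4500, (B,merge)→4650, (A,hash)→5700, (A,nl)→45150 …(+1); best=3000 via (B,hash)
  {ABC}: card=2500; try (B,hash)→5900, (C,hash)→8500, (B,merge)→9350, (C,nl_idx)→17500, (C,merge)→23250, (B,nl)→78000 …(+1); best=5900 via (B,hash)

cost=5900; order=C,A,B; methods=nl_idx,hash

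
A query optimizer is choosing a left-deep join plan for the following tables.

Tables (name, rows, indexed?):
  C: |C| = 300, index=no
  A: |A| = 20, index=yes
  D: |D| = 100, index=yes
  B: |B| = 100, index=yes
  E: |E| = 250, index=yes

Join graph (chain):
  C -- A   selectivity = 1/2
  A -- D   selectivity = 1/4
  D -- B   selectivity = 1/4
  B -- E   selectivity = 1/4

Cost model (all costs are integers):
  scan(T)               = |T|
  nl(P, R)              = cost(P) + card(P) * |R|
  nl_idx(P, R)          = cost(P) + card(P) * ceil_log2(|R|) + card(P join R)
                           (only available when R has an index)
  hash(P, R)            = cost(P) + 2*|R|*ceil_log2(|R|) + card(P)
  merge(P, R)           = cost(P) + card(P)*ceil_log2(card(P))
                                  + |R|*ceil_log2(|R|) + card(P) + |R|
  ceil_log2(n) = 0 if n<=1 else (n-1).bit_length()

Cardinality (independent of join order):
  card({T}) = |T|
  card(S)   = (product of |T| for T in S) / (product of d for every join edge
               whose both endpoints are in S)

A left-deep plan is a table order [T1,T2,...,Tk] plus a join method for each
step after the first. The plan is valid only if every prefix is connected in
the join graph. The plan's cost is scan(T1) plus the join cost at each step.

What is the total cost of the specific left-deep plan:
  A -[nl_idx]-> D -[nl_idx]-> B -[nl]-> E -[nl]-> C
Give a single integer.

step 1: scan A: cost=20, card=20
step 2: join D via nl_idx
    card(P join D) = 20*100/(4) = 500
    cost = 20 + 20*7 + 500 = 660
step 3: join B via nl_idx
    card(P join B) = 500*100/(4) = 12500
    cost = 660 + 500*7 + 12500 = 16660
step 4: join E via nl
    card(P join E) = 12500*250/(4) = 781250
    cost = 16660 + 12500*250 = 3141660
step 5: join C via nl
    card(P join C) = 781250*300/(2) = 117187500
    cost = 3141660 + 781250*300 = 237516660

237516660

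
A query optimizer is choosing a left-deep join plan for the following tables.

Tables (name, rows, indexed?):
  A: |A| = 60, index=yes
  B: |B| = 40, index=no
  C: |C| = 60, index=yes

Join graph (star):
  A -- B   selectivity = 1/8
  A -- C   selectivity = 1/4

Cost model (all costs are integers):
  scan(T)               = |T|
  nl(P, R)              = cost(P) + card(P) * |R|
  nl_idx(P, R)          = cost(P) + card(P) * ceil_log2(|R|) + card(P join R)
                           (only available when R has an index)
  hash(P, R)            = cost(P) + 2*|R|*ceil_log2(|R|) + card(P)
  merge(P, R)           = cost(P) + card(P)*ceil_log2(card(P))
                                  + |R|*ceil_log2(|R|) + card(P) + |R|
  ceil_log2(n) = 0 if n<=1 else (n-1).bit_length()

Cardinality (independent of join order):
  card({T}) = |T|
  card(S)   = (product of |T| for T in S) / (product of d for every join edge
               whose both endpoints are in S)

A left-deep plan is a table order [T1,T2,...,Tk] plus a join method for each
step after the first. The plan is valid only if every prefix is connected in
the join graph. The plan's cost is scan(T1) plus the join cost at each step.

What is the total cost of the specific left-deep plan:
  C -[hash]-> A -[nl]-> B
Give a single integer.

step 1: scan C: cost=60, card=60
step 2: join A via hash
    card(P join A) = 60*60/(4) = 900
    cost = 60 + 2*60*6 + 60 = 840
step 3: join B via nl
    card(P join B) = 900*40/(8) = 4500
    cost = 840 + 900*40 = 36840

36840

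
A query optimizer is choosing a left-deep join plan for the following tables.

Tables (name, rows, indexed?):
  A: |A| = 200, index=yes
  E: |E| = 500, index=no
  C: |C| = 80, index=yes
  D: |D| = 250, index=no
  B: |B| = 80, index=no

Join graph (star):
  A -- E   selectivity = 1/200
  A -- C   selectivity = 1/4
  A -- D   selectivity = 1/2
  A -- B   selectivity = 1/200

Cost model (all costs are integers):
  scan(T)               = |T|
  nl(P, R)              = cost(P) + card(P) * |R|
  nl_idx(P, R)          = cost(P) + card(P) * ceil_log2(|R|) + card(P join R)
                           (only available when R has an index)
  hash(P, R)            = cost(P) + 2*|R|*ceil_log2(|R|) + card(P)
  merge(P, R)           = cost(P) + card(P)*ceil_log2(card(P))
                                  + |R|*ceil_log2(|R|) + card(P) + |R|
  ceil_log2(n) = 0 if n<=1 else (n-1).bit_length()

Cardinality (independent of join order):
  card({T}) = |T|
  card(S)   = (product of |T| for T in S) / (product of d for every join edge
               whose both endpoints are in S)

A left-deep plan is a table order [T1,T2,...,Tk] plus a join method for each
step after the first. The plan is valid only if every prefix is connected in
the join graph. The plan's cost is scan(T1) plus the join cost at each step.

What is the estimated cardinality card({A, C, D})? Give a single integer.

500000

Tables in S: A(200), C(80), D(250)
Edges inside S: A-C(d=4), A-D(d=2)
numerator = 200 * 80 * 250 = 4000000
denominator = 4 * 2 = 8
card(S) = 4000000 / 8 = 500000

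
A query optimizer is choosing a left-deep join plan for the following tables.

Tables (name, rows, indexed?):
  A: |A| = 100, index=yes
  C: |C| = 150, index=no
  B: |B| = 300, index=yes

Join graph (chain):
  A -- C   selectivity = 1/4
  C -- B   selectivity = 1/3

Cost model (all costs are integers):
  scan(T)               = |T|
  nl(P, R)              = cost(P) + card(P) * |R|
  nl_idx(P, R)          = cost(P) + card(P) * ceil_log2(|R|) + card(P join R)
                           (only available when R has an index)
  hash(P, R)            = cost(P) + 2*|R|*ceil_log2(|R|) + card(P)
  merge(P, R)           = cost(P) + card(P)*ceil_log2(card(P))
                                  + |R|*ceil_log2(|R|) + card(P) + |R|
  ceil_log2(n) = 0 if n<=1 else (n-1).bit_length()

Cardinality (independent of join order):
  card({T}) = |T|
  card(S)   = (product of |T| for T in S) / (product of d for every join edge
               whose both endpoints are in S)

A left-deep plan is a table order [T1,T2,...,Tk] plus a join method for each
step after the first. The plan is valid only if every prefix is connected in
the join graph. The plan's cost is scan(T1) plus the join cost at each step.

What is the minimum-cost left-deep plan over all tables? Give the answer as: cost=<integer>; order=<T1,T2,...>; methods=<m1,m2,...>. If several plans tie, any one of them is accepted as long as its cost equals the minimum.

Selinger DP (subsets sized 1..n):
  {A}: scan cost=100, card=100
  {C}: scan cost=150, card=150
  {B}: scan cost=300, card=300
  {AC}: card=3750; try (A,hash)→1700, (C,merge)→2250, (A,merge)→2300, (C,hash)→2600, (A,nl_idx)→4950, (C,nl)→15100 …(+1); best=1700 via (A,hash)
  {BC}: card=15000; try (C,hash)→3000, (B,merge)→4500, (C,merge)→4650, (B,hash)→5700, (B,nl_idx)→16500, (B,nl)→45150 …(+1); best=3000 via (C,hash)
  {ABC}: card=375000; try (B,hash)→10850, (A,hash)→19400, (B,merge)→53450, (A,merge)→228800, (B,nl_idx)→410450, (A,nl_idx)→483000 …(+2); best=10850 via (B,hash)

cost=10850; order=C,A,B; methods=hash,hash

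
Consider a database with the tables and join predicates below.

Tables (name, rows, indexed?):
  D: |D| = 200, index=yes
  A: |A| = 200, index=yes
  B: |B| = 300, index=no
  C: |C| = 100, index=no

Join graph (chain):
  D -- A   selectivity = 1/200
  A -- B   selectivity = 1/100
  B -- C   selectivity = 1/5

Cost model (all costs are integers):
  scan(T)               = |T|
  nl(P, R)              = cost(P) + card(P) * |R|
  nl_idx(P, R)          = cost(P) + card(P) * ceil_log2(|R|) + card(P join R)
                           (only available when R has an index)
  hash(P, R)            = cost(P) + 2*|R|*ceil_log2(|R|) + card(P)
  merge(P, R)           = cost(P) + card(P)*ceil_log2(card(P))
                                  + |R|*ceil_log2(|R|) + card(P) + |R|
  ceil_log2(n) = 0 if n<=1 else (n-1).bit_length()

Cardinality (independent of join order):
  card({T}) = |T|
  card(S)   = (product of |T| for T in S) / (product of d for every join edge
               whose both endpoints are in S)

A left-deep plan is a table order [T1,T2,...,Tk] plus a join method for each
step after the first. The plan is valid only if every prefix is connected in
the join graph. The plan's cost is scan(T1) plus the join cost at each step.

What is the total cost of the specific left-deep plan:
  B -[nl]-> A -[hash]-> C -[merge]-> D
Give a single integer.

step 1: scan B: cost=300, card=300
step 2: join A via nl
    card(P join A) = 300*200/(100) = 600
    cost = 300 + 300*200 = 60300
step 3: join C via hash
    card(P join C) = 600*100/(5) = 12000
    cost = 60300 + 2*100*7 + 600 = 62300
step 4: join D via merge
    card(P join D) = 12000*200/(200) = 12000
    cost = 62300 + 12000*14 + 200*8 + 12000 + 200 = 244100

244100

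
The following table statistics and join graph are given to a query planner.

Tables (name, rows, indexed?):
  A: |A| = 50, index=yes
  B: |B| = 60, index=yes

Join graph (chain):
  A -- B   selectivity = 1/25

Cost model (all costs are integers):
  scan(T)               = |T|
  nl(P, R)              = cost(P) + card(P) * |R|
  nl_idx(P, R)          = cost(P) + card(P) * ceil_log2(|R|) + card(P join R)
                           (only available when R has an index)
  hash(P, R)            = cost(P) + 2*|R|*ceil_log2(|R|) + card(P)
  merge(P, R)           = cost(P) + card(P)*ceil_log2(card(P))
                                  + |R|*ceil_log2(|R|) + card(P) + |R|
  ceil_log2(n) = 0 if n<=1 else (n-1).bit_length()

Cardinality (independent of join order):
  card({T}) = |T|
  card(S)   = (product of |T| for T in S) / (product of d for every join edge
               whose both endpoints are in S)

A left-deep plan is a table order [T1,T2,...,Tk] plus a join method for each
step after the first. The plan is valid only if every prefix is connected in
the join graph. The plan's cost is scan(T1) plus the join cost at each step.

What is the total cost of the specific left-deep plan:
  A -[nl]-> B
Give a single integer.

step 1: scan A: cost=50, card=50
step 2: join B via nl
    card(P join B) = 50*60/(25) = 120
    cost = 50 + 50*60 = 3050

3050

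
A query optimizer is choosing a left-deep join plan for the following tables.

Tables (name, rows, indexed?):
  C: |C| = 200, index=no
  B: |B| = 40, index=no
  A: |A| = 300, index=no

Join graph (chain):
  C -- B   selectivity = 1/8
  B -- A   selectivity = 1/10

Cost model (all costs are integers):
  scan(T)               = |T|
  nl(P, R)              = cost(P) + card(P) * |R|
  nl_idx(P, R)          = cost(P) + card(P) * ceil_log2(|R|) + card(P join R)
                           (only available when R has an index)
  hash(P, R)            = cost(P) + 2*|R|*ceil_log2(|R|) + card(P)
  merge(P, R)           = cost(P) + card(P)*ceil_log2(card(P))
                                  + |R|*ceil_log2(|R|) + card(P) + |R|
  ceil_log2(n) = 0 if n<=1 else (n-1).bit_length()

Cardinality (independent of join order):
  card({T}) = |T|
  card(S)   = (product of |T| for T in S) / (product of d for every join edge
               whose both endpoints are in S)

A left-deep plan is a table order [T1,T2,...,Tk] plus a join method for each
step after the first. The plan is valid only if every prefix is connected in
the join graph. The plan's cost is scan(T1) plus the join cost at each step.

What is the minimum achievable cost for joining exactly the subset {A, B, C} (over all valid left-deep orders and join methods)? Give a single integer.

5480

Selinger DP over subsets of {A,B,C}:
  {C}: scan cost=200, card=200
  {B}: scan cost=40, card=40
  {A}: scan cost=300, card=300
  {BC}: card=1000; try (B,hash)→880, (C,merge)→2120, (B,merge)→2280, (C,hash)→3280, (C,nl)→8040, (B,nl)→8200; best=880 via (B,hash)
  {AB}: card=1200; try (B,hash)→1080, (A,merge)→3320, (B,merge)→3580, (A,hash)→5480, (A,nl)→12040, (B,nl)→12300; best=1080 via (B,hash)
  {ABC}: card=30000; try (C,hash)→5480, (A,hash)→7280, (A,merge)→14880, (C,merge)→17280, (C,nl)→241080, (A,nl)→300880; best=5480 via (C,hash)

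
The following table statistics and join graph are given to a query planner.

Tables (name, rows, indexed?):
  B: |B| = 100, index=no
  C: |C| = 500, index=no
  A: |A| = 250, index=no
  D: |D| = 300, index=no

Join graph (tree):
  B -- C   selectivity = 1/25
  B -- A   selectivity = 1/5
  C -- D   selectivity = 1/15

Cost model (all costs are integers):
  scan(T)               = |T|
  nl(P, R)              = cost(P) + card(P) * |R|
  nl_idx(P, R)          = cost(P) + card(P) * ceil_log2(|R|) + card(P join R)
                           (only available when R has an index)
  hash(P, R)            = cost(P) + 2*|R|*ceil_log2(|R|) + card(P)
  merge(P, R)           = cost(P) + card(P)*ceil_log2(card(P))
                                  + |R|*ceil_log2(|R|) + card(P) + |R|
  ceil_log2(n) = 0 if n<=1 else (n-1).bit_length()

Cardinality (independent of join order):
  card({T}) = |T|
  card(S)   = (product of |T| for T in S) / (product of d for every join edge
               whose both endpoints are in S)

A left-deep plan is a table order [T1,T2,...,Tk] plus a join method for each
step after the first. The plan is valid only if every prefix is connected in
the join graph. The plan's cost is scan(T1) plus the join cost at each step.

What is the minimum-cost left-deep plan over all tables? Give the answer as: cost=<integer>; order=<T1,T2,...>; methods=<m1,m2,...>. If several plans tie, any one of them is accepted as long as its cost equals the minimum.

cost=53800; order=C,B,D,A; methods=hash,hash,hash

Selinger DP (subsets sized 1..n):
  {B}: scan cost=100, card=100
  {C}: scan cost=500, card=500
  {A}: scan cost=250, card=250
  {D}: scan cost=300, card=300
  {BC}: card=2000; try (B,hash)→2400, (C,merge)→5900, (B,merge)→6300, (C,hash)→9200, (C,nl)→50100, (B,nl)→50500; best=2400 via (B,hash)
  {AB}: card=5000; try (B,hash)→1900, (A,merge)→3150, (B,merge)→3300, (A,hash)→4200, (A,nl)→25100, (B,nl)→25250; best=1900 via (B,hash)
  {CD}: card=10000; try (D,hash)→6400, (C,merge)→8300, (D,merge)→8500, (C,hash)→9600, (C,nl)→150300, (D,nl)→150500; best=6400 via (D,hash)
  {ABC}: card=100000; try (A,hash)→8400, (C,hash)→15900, (A,merge)→28650, (C,merge)→76900, (A,nl)→502400, (C,nl)→2501900; best=8400 via (A,hash)
  {BCD}: card=40000; try (D,hash)→9800, (B,hash)→17800, (D,merge)→29400, (B,merge)→157200, (D,nl)→602400, (B,nl)→1006400; best=9800 via (D,hash)
  {ABCD}: card=2000000; try (A,hash)→53800, (D,hash)→113800, (A,merge)→692050, (D,merge)→1811400, (A,nl)→10009800, (D,nl)→30008400; best=53800 via (A,hash)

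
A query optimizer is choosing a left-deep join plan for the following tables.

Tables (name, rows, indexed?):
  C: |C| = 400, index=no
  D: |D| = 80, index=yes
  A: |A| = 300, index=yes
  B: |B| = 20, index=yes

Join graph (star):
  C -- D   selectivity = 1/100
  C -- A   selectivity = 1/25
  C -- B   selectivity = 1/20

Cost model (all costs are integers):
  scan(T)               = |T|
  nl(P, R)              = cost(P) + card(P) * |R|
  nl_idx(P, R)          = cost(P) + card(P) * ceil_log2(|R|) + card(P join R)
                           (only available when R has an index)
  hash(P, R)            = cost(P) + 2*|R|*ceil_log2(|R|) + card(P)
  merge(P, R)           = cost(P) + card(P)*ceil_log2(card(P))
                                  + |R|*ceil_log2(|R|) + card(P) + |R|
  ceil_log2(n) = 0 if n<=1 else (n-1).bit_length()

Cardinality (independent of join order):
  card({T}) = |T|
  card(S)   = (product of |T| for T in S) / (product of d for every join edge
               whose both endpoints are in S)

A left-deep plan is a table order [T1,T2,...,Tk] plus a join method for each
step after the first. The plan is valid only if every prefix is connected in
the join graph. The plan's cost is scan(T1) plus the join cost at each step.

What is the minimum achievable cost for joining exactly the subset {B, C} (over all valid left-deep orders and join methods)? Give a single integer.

1000

Selinger DP over subsets of {B,C}:
  {C}: scan cost=400, card=400
  {B}: scan cost=20, card=20
  {BC}: card=400; try (B,hash)→1000, (B,nl_idx)→2800, (C,merge)→4140, (B,merge)→4520, (C,hash)→7240, (C,nl)→8020 …(+1); best=1000 via (B,hash)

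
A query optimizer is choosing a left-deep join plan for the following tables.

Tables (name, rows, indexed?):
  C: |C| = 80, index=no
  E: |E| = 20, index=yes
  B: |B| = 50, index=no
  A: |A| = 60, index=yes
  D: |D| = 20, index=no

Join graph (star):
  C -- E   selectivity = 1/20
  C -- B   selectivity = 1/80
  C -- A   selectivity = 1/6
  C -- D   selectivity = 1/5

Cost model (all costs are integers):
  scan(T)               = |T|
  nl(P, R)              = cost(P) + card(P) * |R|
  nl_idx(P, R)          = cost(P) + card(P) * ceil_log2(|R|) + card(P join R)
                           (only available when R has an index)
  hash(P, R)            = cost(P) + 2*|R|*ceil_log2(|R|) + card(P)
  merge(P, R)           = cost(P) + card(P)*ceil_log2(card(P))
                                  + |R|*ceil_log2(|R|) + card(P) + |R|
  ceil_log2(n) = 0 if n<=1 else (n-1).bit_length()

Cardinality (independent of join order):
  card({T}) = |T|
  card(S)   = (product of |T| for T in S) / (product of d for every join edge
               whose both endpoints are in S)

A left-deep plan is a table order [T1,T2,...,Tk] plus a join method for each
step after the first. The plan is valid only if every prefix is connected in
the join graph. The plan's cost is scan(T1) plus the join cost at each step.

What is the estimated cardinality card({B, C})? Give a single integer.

Tables in S: B(50), C(80)
Edges inside S: C-B(d=80)
numerator = 50 * 80 = 4000
denominator = 80 = 80
card(S) = 4000 / 80 = 50

50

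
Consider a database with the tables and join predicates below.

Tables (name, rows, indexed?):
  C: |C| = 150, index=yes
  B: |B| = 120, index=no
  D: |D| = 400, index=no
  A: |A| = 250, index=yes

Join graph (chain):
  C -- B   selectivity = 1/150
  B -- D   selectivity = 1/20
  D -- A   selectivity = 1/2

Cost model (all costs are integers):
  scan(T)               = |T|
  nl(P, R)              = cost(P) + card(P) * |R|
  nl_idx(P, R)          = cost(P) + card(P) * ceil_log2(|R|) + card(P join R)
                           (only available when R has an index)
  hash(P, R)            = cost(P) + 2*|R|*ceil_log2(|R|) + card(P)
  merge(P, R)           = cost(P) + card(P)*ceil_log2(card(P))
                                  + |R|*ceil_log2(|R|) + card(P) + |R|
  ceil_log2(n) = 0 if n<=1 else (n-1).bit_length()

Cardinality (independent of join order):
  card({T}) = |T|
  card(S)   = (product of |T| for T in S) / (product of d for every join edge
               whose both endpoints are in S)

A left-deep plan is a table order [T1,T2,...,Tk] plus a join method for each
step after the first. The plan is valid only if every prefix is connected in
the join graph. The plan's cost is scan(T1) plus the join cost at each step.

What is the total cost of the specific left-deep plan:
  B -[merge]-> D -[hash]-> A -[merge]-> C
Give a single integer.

6012830

step 1: scan B: cost=120, card=120
step 2: join D via merge
    card(P join D) = 120*400/(20) = 2400
    cost = 120 + 120*7 + 400*9 + 120 + 400 = 5080
step 3: join A via hash
    card(P join A) = 2400*250/(2) = 300000
    cost = 5080 + 2*250*8 + 2400 = 11480
step 4: join C via merge
    card(P join C) = 300000*150/(150) = 300000
    cost = 11480 + 300000*19 + 150*8 + 300000 + 150 = 6012830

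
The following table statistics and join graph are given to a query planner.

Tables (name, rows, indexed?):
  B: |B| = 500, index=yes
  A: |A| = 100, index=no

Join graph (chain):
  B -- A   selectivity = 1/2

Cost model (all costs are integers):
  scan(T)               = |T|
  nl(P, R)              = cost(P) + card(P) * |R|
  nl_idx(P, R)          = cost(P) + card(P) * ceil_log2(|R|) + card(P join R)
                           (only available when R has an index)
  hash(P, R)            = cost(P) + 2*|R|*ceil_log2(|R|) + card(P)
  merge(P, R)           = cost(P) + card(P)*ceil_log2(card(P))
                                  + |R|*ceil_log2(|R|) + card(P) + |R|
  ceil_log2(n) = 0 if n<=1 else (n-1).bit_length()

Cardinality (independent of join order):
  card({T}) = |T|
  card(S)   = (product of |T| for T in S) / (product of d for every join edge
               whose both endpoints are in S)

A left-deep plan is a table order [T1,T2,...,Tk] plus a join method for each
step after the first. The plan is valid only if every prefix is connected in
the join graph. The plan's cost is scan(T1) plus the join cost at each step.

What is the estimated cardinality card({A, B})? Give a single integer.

Tables in S: A(100), B(500)
Edges inside S: B-A(d=2)
numerator = 100 * 500 = 50000
denominator = 2 = 2
card(S) = 50000 / 2 = 25000

25000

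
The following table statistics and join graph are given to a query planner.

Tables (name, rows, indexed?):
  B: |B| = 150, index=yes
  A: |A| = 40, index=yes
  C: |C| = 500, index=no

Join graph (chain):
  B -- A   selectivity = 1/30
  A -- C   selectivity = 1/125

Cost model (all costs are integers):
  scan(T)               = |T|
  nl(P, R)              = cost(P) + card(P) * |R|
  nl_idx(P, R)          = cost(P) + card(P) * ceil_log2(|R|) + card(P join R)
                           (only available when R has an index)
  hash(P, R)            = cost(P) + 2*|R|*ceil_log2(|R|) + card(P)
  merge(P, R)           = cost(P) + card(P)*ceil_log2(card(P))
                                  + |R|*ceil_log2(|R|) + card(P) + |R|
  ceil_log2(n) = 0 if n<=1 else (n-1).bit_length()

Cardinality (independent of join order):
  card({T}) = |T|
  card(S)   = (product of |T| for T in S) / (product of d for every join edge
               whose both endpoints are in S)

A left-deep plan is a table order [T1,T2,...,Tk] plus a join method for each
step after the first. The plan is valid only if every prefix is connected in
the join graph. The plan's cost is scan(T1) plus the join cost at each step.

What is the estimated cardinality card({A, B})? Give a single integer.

200

Tables in S: A(40), B(150)
Edges inside S: B-A(d=30)
numerator = 40 * 150 = 6000
denominator = 30 = 30
card(S) = 6000 / 30 = 200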